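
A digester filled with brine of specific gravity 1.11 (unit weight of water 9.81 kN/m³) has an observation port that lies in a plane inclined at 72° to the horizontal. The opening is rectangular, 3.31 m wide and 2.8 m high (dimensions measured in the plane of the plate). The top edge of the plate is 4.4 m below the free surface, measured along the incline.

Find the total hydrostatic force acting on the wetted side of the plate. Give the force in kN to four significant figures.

F ≈ 556.7 kN

γ = 1.11 × 9.81 = 10.8891 kN/m³.
Let θ = 72° be the plate's angle to the horizontal; measure y along the incline from where the plane meets the free surface. Vertical depth h = y·sinθ with sinθ = 0.951057.
The centroid lies 2.8/2 = 1.4 m below the top edge, so y_c = 4.4 + 1.4 = 5.8 m and h_c = 5.8 × 0.951057 = 5.51613 m.
A = 3.31 × 2.8 = 9.268 m².
Resultant F = γ·h_c·A = 10.8891 × 5.51613 × 9.268 = 556.689 kN.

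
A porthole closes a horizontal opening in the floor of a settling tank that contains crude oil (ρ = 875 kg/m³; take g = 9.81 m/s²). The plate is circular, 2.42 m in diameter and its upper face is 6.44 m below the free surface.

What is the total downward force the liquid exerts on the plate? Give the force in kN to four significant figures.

F ≈ 254.3 kN

γ = ρg = 875 × 9.81 / 1000 = 8.58375 kN/m³.
The plate is horizontal, so pressure is uniform at p = γ·h = 8.58375 × 6.44 = 55.2794 kN/m².
A = π(1.21)² = 4.59961 m².
F = p·A = 55.2794 × 4.59961 = 254.264 kN.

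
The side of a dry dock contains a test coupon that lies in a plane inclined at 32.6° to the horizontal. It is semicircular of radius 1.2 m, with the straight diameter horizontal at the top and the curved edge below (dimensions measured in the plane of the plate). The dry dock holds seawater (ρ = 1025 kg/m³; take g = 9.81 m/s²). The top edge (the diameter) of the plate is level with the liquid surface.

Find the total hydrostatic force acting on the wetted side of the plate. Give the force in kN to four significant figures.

F ≈ 6.241 kN

γ = ρg = 1025 × 9.81 / 1000 = 10.05525 kN/m³.
Let θ = 32.6° be the plate's angle to the horizontal; measure y along the incline from where the plane meets the free surface. Vertical depth h = y·sinθ with sinθ = 0.538771.
The centroid of a semicircle lies 4r/(3π) = 0.509296 m from the diameter, here below the top edge, so y_c = 0.509296 m and h_c = 0.509296 × 0.538771 = 0.274394 m.
A = πr²/2 = π × 1.2²/2 = 2.26195 m².
Resultant F = γ·h_c·A = 10.05525 × 0.274394 × 2.26195 = 6.24095 kN.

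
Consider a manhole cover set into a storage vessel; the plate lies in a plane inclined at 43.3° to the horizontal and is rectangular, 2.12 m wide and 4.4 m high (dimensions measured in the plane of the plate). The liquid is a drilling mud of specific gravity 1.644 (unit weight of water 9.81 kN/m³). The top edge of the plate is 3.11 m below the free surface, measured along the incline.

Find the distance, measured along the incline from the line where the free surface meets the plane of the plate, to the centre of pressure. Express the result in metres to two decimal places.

y_p = 5.61 m

γ = 1.644 × 9.81 = 16.12764 kN/m³.
Let θ = 43.3° be the plate's angle to the horizontal; measure y along the incline from where the plane meets the free surface. Vertical depth h = y·sinθ with sinθ = 0.685818.
The centroid lies 4.4/2 = 2.2 m below the top edge, so y_c = 3.11 + 2.2 = 5.31 m and h_c = 5.31 × 0.685818 = 3.64169 m.
A = 2.12 × 4.4 = 9.328 m².
Resultant F = γ·h_c·A = 16.12764 × 3.64169 × 9.328 = 547.851 kN.
I_c = b·h³/12 = 2.12 × 4.4³/12 = 15.0492 m⁴.
Centre of pressure: y_p = y_c + I_c/(y_c·A) = 5.31 + 15.0492/(5.31 × 9.328) = 5.31 + 0.30383 = 5.61383 m along the plane.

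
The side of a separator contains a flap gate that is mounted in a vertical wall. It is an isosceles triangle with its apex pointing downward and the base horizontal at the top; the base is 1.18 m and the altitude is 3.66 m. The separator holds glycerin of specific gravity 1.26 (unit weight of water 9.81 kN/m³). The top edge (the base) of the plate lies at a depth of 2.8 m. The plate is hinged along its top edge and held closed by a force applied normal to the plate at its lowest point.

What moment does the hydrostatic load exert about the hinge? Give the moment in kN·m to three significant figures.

γ = 1.26 × 9.81 = 12.3606 kN/m³.
With the apex down, the centroid sits h/3 = 3.66/3 = 1.22 m below the base (the top edge), so the centroid depth is h_c = 2.8 + 1.22 = 4.02 m.
A = ½ × 1.18 × 3.66 = 2.1594 m².
Resultant F = γ·h_c·A = 12.3606 × 4.02 × 2.1594 = 107.3 kN.
I_c = b·h³/36 = 1.18 × 3.66³/36 = 1.60703 m⁴.
Centre of pressure: y_p = y_c + I_c/(y_c·A) = 4.02 + 1.60703/(4.02 × 2.1594) = 4.02 + 0.185125 = 4.20512 m along the plane.
The resultant acts 1.22 + 0.185125 = 1.40512 m (along the plate) below the hinge at the top edge, so the moment about the hinge is M = F × 1.40512 = 107.3 × 1.40512 = 150.769 kN·m.

M ≈ 151 kN·m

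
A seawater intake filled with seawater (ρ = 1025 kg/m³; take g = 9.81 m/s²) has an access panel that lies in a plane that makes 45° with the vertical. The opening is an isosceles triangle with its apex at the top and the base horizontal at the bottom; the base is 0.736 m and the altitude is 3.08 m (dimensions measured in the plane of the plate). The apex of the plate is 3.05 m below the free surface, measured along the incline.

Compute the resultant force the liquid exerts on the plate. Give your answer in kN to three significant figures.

γ = ρg = 1025 × 9.81 / 1000 = 10.05525 kN/m³.
The plate makes 45° with the vertical, i.e. θ = 90° − 45° = 45° to the horizontal. Measuring y along the incline from the free-surface line, vertical depth h = y·sinθ with sinθ = 0.707107.
With the apex up, the centroid sits 2h/3 = 2 × 3.08/3 = 2.05333 m below the apex, so y_c = 3.05 + 2.05333 = 5.10333 m and h_c = 5.10333 × 0.707107 = 3.6086 m.
A = ½ × 0.736 × 3.08 = 1.13344 m².
Resultant F = γ·h_c·A = 10.05525 × 3.6086 × 1.13344 = 41.1273 kN.

F ≈ 41.1 kN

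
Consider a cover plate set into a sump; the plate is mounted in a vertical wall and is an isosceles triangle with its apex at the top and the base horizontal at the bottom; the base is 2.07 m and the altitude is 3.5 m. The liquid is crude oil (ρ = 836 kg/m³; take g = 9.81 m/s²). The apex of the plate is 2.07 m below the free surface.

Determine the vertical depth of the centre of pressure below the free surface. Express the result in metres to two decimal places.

h_p = 4.56 m

γ = ρg = 836 × 9.81 / 1000 = 8.20116 kN/m³.
With the apex up, the centroid sits 2h/3 = 2 × 3.5/3 = 2.33333 m below the apex, so the centroid depth is h_c = 2.07 + 2.33333 = 4.40333 m.
A = ½ × 2.07 × 3.5 = 3.6225 m².
Resultant F = γ·h_c·A = 8.20116 × 4.40333 × 3.6225 = 130.817 kN.
I_c = b·h³/36 = 2.07 × 3.5³/36 = 2.46531 m⁴.
Centre of pressure: y_p = y_c + I_c/(y_c·A) = 4.40333 + 2.46531/(4.40333 × 3.6225) = 4.40333 + 0.154555 = 4.55789 m along the plane.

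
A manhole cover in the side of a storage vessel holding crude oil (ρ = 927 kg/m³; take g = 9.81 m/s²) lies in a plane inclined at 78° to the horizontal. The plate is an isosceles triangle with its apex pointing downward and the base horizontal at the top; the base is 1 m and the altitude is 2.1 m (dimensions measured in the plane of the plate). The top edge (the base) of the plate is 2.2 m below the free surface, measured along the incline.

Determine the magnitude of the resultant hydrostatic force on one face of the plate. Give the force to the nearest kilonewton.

γ = ρg = 927 × 9.81 / 1000 = 9.09387 kN/m³.
Let θ = 78° be the plate's angle to the horizontal; measure y along the incline from where the plane meets the free surface. Vertical depth h = y·sinθ with sinθ = 0.978148.
With the apex down, the centroid sits h/3 = 2.1/3 = 0.7 m below the base (the top edge), so y_c = 2.2 + 0.7 = 2.9 m and h_c = 2.9 × 0.978148 = 2.83663 m.
A = ½ × 1 × 2.1 = 1.05 m².
Resultant F = γ·h_c·A = 9.09387 × 2.83663 × 1.05 = 27.0857 kN.

F ≈ 27 kN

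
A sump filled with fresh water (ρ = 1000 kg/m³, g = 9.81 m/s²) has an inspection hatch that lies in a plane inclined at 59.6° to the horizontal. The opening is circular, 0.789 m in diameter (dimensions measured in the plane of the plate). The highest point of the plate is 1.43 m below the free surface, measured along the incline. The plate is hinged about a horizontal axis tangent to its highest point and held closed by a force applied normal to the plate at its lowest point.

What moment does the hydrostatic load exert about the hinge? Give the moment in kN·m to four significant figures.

γ = ρg = 1000 × 9.81 = 9810 N/m³ = 9.81 kN/m³.
Let θ = 59.6° be the plate's angle to the horizontal; measure y along the incline from where the plane meets the free surface. Vertical depth h = y·sinθ with sinθ = 0.862514.
The centroid is at the centre, 0.3945 m below the top of the plate, so y_c = 1.43 + 0.3945 = 1.8245 m and h_c = 1.8245 × 0.862514 = 1.57366 m.
A = π(0.3945)² = 0.488927 m².
Resultant F = γ·h_c·A = 9.81 × 1.57366 × 0.488927 = 7.54786 kN.
I_c = πr⁴/4 = π × 0.3945⁴/4 = 0.019023 m⁴.
Centre of pressure: y_p = y_c + I_c/(y_c·A) = 1.8245 + 0.019023/(1.8245 × 0.488927) = 1.8245 + 0.0213251 = 1.84583 m along the plane.
The resultant acts 0.3945 + 0.0213251 = 0.415825 m (along the plate) below the hinge at the top edge, so the moment about the hinge is M = F × 0.415825 = 7.54786 × 0.415825 = 3.13859 kN·m.

M ≈ 3.139 kN·m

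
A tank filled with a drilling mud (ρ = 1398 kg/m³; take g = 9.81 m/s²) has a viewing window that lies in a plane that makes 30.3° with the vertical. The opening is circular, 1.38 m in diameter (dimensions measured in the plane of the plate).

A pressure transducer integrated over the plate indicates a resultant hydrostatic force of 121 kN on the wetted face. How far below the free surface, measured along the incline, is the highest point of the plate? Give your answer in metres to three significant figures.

y_top ≈ 6.14 m

γ = ρg = 1398 × 9.81 / 1000 = 13.71438 kN/m³.
A = π(0.69)² = 1.49571 m².
From F = γ·h_c·A, the centroid depth is h_c = 121/(13.71438 × 1.49571) = 5.89877 m.
The plate makes 30.3° with the vertical, i.e. θ = 90° − 30.3° = 59.7° to the horizontal. Measuring y along the incline from the free-surface line, vertical depth h = y·sinθ with sinθ = 0.863396.
Along the incline, y_c = h_c/sinθ = 5.89877/0.863396 = 6.83206 m.
The centroid is at the centre, 0.69 m below the top of the plate, so the highest point sits at y_top = 6.83206 − 0.69 = 6.14206 m along the incline.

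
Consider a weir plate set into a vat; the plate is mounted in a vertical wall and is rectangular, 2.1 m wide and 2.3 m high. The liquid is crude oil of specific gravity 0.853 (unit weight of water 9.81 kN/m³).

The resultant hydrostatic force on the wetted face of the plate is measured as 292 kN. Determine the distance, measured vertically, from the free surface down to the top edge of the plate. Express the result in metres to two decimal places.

γ = 0.853 × 9.81 = 8.36793 kN/m³.
A = 2.1 × 2.3 = 4.83 m².
From F = γ·h_c·A, the centroid depth is h_c = 292/(8.36793 × 4.83) = 7.22466 m.
The centroid lies 2.3/2 = 1.15 m below the top edge, so the top edge sits at h_top = 7.22466 − 1.15 = 6.07466 m below the surface.

d_top ≈ 6.07 m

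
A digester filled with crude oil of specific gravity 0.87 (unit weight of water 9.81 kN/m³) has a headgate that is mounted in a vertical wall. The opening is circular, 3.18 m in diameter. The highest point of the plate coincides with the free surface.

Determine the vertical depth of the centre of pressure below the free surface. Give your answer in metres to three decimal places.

h_p = 1.988 m

γ = 0.87 × 9.81 = 8.5347 kN/m³.
The centroid is at the centre, 1.59 m below the top of the plate, so the centroid depth is h_c = 1.59 m.
A = π(1.59)² = 7.94226 m².
Resultant F = γ·h_c·A = 8.5347 × 1.59 × 7.94226 = 107.778 kN.
I_c = πr⁴/4 = π × 1.59⁴/4 = 5.01971 m⁴.
Centre of pressure: y_p = y_c + I_c/(y_c·A) = 1.59 + 5.01971/(1.59 × 7.94226) = 1.59 + 0.3975 = 1.9875 m along the plane.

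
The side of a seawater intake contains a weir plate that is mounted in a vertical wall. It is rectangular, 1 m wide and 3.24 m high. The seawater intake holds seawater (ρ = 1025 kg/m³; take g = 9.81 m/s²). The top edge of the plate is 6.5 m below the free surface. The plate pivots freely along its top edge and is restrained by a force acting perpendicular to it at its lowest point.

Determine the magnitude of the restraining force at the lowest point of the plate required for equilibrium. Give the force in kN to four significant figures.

P ≈ 141.1 kN

γ = ρg = 1025 × 9.81 / 1000 = 10.05525 kN/m³.
The centroid lies 3.24/2 = 1.62 m below the top edge, so the centroid depth is h_c = 6.5 + 1.62 = 8.12 m.
A = 1 × 3.24 = 3.24 m².
Resultant F = γ·h_c·A = 10.05525 × 8.12 × 3.24 = 264.542 kN.
I_c = b·h³/12 = 1 × 3.24³/12 = 2.83435 m⁴.
Centre of pressure: y_p = y_c + I_c/(y_c·A) = 8.12 + 2.83435/(8.12 × 3.24) = 8.12 + 0.107734 = 8.22773 m along the plane.
The resultant acts 1.62 + 0.107734 = 1.72773 m (along the plate) below the hinge at the top edge, so the moment about the hinge is M = F × 1.72773 = 264.542 × 1.72773 = 457.057 kN·m.
A normal force at the bottom, 3.24 m from the hinge, must supply this moment: P = 457.057/3.24 = 141.067 kN.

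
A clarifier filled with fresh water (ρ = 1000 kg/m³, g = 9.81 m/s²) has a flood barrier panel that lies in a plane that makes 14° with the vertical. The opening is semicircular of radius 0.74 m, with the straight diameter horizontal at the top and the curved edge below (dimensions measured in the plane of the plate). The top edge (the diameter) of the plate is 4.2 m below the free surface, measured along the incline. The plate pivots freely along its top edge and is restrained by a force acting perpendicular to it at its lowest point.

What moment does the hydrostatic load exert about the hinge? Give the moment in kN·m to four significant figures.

γ = ρg = 1000 × 9.81 = 9810 N/m³ = 9.81 kN/m³.
The plate makes 14° with the vertical, i.e. θ = 90° − 14° = 76° to the horizontal. Measuring y along the incline from the free-surface line, vertical depth h = y·sinθ with sinθ = 0.970296.
The centroid of a semicircle lies 4r/(3π) = 0.314066 m from the diameter, here below the top edge, so y_c = 4.2 + 0.314066 = 4.51407 m and h_c = 4.51407 × 0.970296 = 4.37998 m.
A = πr²/2 = π × 0.74²/2 = 0.860168 m².
Resultant F = γ·h_c·A = 9.81 × 4.37998 × 0.860168 = 36.9594 kN.
I_c = (π/8 − 8/(9π))·r⁴ = 0.109757 × 0.74⁴ = 0.0329124 m⁴.
Centre of pressure: y_p = y_c + I_c/(y_c·A) = 4.51407 + 0.0329124/(4.51407 × 0.860168) = 4.51407 + 0.00847633 = 4.52255 m along the plane.
The resultant acts 0.314066 + 0.00847633 = 0.322542 m (along the plate) below the hinge at the top edge, so the moment about the hinge is M = F × 0.322542 = 36.9594 × 0.322542 = 11.921 kN·m.

M ≈ 11.92 kN·m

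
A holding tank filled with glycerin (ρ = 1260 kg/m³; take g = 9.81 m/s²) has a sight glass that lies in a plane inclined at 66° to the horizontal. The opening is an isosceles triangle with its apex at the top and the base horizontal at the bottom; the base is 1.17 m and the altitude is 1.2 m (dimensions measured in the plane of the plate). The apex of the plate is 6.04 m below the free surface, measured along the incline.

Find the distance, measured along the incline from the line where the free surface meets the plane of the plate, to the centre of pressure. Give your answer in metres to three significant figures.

y_p = 6.85 m

γ = ρg = 1260 × 9.81 / 1000 = 12.3606 kN/m³.
Let θ = 66° be the plate's angle to the horizontal; measure y along the incline from where the plane meets the free surface. Vertical depth h = y·sinθ with sinθ = 0.913545.
With the apex up, the centroid sits 2h/3 = 2 × 1.2/3 = 0.8 m below the apex, so y_c = 6.04 + 0.8 = 6.84 m and h_c = 6.84 × 0.913545 = 6.24865 m.
A = ½ × 1.17 × 1.2 = 0.702 m².
Resultant F = γ·h_c·A = 12.3606 × 6.24865 × 0.702 = 54.2204 kN.
I_c = b·h³/36 = 1.17 × 1.2³/36 = 0.05616 m⁴.
Centre of pressure: y_p = y_c + I_c/(y_c·A) = 6.84 + 0.05616/(6.84 × 0.702) = 6.84 + 0.0116959 = 6.8517 m along the plane.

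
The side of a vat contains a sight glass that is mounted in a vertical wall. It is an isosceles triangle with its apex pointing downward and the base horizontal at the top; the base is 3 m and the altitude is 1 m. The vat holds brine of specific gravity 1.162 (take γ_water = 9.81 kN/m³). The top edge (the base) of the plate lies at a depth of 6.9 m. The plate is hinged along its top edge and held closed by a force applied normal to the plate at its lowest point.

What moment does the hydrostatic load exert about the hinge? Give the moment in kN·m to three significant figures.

M ≈ 42.2 kN·m

γ = 1.162 × 9.81 = 11.39922 kN/m³.
With the apex down, the centroid sits h/3 = 1/3 = 0.333333 m below the base (the top edge), so the centroid depth is h_c = 6.9 + 0.333333 = 7.23333 m.
A = ½ × 3 × 1 = 1.5 m².
Resultant F = γ·h_c·A = 11.39922 × 7.23333 × 1.5 = 123.681 kN.
I_c = b·h³/36 = 3 × 1³/36 = 0.0833333 m⁴.
Centre of pressure: y_p = y_c + I_c/(y_c·A) = 7.23333 + 0.0833333/(7.23333 × 1.5) = 7.23333 + 0.00768049 = 7.24101 m along the plane.
The resultant acts 0.333333 + 0.00768049 = 0.341013 m (along the plate) below the hinge at the top edge, so the moment about the hinge is M = F × 0.341013 = 123.681 × 0.341013 = 42.1768 kN·m.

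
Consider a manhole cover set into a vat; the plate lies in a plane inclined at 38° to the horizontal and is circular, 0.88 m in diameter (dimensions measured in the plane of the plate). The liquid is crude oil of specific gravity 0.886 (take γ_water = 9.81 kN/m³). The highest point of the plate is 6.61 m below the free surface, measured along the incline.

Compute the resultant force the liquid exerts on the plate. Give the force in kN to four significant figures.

γ = 0.886 × 9.81 = 8.69166 kN/m³.
Let θ = 38° be the plate's angle to the horizontal; measure y along the incline from where the plane meets the free surface. Vertical depth h = y·sinθ with sinθ = 0.615661.
The centroid is at the centre, 0.44 m below the top of the plate, so y_c = 6.61 + 0.44 = 7.05 m and h_c = 7.05 × 0.615661 = 4.34041 m.
A = π(0.44)² = 0.608212 m².
Resultant F = γ·h_c·A = 8.69166 × 4.34041 × 0.608212 = 22.945 kN.

F ≈ 22.95 kN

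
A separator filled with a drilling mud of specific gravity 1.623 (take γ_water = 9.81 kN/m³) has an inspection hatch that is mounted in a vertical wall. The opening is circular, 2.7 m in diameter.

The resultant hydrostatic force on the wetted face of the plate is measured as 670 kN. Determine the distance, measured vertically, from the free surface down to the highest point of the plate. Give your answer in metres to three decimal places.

γ = 1.623 × 9.81 = 15.92163 kN/m³.
A = π(1.35)² = 5.72555 m².
From F = γ·h_c·A, the centroid depth is h_c = 670/(15.92163 × 5.72555) = 7.34971 m.
The centroid is at the centre, 1.35 m below the top of the plate, so the highest point sits at h_top = 7.34971 − 1.35 = 5.99971 m below the surface.

d_top ≈ 6.000 m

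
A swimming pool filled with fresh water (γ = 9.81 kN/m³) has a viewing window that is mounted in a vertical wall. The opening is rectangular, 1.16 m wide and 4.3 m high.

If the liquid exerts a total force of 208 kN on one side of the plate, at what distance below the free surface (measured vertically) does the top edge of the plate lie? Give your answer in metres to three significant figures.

d_top ≈ 2.10 m

γ = 9.81 kN/m³.
A = 1.16 × 4.3 = 4.988 m².
From F = γ·h_c·A, the centroid depth is h_c = 208/(9.81 × 4.988) = 4.25077 m.
The centroid lies 4.3/2 = 2.15 m below the top edge, so the top edge sits at h_top = 4.25077 − 2.15 = 2.10077 m below the surface.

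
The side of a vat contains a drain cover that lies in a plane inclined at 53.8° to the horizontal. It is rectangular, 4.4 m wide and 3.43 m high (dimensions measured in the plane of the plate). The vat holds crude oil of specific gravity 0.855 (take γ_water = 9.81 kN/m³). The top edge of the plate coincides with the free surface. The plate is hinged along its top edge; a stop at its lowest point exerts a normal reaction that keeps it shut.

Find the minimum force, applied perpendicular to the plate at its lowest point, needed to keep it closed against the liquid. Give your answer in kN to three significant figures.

γ = 0.855 × 9.81 = 8.38755 kN/m³.
Let θ = 53.8° be the plate's angle to the horizontal; measure y along the incline from where the plane meets the free surface. Vertical depth h = y·sinθ with sinθ = 0.806960.
The centroid lies 3.43/2 = 1.715 m below the top edge, so y_c = 1.715 m and h_c = 1.715 × 0.806960 = 1.38394 m.
A = 4.4 × 3.43 = 15.092 m².
Resultant F = γ·h_c·A = 8.38755 × 1.38394 × 15.092 = 175.186 kN.
I_c = b·h³/12 = 4.4 × 3.43³/12 = 14.7963 m⁴.
Centre of pressure: y_p = y_c + I_c/(y_c·A) = 1.715 + 14.7963/(1.715 × 15.092) = 1.715 + 0.571666 = 2.28667 m along the plane.
The resultant acts 1.715 + 0.571666 = 2.28667 m (along the plate) below the hinge at the top edge, so the moment about the hinge is M = F × 2.28667 = 175.186 × 2.28667 = 400.593 kN·m.
A normal force at the bottom, 3.43 m from the hinge, must supply this moment: P = 400.593/3.43 = 116.791 kN.

P ≈ 117 kN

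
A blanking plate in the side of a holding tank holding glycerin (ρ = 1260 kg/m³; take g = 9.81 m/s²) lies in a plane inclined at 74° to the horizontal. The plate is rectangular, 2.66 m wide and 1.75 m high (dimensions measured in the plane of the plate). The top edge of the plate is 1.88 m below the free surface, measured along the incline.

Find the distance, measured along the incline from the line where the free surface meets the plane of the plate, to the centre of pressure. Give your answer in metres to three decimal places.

y_p = 2.848 m

γ = ρg = 1260 × 9.81 / 1000 = 12.3606 kN/m³.
Let θ = 74° be the plate's angle to the horizontal; measure y along the incline from where the plane meets the free surface. Vertical depth h = y·sinθ with sinθ = 0.961262.
The centroid lies 1.75/2 = 0.875 m below the top edge, so y_c = 1.88 + 0.875 = 2.755 m and h_c = 2.755 × 0.961262 = 2.64828 m.
A = 2.66 × 1.75 = 4.655 m².
Resultant F = γ·h_c·A = 12.3606 × 2.64828 × 4.655 = 152.378 kN.
I_c = b·h³/12 = 2.66 × 1.75³/12 = 1.18799 m⁴.
Centre of pressure: y_p = y_c + I_c/(y_c·A) = 2.755 + 1.18799/(2.755 × 4.655) = 2.755 + 0.0926342 = 2.84763 m along the plane.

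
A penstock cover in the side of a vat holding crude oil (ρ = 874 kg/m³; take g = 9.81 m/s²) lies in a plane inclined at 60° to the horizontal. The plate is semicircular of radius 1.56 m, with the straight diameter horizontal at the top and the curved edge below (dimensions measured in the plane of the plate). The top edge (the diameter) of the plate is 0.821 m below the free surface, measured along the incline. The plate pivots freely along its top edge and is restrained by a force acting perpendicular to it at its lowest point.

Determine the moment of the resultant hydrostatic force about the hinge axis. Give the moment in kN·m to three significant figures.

γ = ρg = 874 × 9.81 / 1000 = 8.57394 kN/m³.
Let θ = 60° be the plate's angle to the horizontal; measure y along the incline from where the plane meets the free surface. Vertical depth h = y·sinθ with sinθ = 0.866025.
The centroid of a semicircle lies 4r/(3π) = 0.662085 m from the diameter, here below the top edge, so y_c = 0.821 + 0.662085 = 1.48308 m and h_c = 1.48308 × 0.866025 = 1.28438 m.
A = πr²/2 = π × 1.56²/2 = 3.82269 m².
Resultant F = γ·h_c·A = 8.57394 × 1.28438 × 3.82269 = 42.0962 kN.
I_c = (π/8 − 8/(9π))·r⁴ = 0.109757 × 1.56⁴ = 0.650026 m⁴.
Centre of pressure: y_p = y_c + I_c/(y_c·A) = 1.48308 + 0.650026/(1.48308 × 3.82269) = 1.48308 + 0.114656 = 1.59774 m along the plane.
The resultant acts 0.662085 + 0.114656 = 0.776741 m (along the plate) below the hinge at the top edge, so the moment about the hinge is M = F × 0.776741 = 42.0962 × 0.776741 = 32.6978 kN·m.

M ≈ 32.7 kN·m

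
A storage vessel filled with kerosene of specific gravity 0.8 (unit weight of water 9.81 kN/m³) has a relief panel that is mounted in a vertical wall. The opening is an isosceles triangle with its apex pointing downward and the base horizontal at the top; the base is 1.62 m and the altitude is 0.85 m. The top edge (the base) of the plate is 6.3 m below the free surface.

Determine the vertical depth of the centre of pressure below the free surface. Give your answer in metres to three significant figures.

γ = 0.8 × 9.81 = 7.848 kN/m³.
With the apex down, the centroid sits h/3 = 0.85/3 = 0.283333 m below the base (the top edge), so the centroid depth is h_c = 6.3 + 0.283333 = 6.58333 m.
A = ½ × 1.62 × 0.85 = 0.6885 m².
Resultant F = γ·h_c·A = 7.848 × 6.58333 × 0.6885 = 35.572 kN.
I_c = b·h³/36 = 1.62 × 0.85³/36 = 0.0276356 m⁴.
Centre of pressure: y_p = y_c + I_c/(y_c·A) = 6.58333 + 0.0276356/(6.58333 × 0.6885) = 6.58333 + 0.00609704 = 6.58943 m along the plane.

h_p = 6.59 m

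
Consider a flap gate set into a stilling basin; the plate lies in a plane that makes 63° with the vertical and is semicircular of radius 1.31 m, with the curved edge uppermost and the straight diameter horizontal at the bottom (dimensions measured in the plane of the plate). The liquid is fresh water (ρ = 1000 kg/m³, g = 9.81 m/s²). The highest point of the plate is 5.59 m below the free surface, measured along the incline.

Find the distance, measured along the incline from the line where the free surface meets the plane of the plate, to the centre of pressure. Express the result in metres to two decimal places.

y_p = 6.36 m

γ = ρg = 1000 × 9.81 = 9810 N/m³ = 9.81 kN/m³.
The plate makes 63° with the vertical, i.e. θ = 90° − 63° = 27° to the horizontal. Measuring y along the incline from the free-surface line, vertical depth h = y·sinθ with sinθ = 0.453990.
The centroid lies 4r/(3π) = 0.555981 m above the diameter, so r − 4r/(3π) = 1.31 − 0.555981 = 0.754019 m below the topmost point, so y_c = 5.59 + 0.754019 = 6.34402 m and h_c = 6.34402 × 0.453990 = 2.88012 m.
A = πr²/2 = π × 1.31²/2 = 2.69564 m².
Resultant F = γ·h_c·A = 9.81 × 2.88012 × 2.69564 = 76.1626 kN.
I_c = (π/8 − 8/(9π))·r⁴ = 0.109757 × 1.31⁴ = 0.323234 m⁴.
Centre of pressure: y_p = y_c + I_c/(y_c·A) = 6.34402 + 0.323234/(6.34402 × 2.69564) = 6.34402 + 0.0189013 = 6.36292 m along the plane.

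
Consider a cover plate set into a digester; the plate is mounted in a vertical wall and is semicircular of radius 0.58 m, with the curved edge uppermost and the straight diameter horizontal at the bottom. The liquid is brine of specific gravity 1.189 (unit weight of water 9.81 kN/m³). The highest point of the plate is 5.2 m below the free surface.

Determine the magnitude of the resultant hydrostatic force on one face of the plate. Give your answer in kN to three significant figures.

F ≈ 34.1 kN

γ = 1.189 × 9.81 = 11.66409 kN/m³.
The centroid lies 4r/(3π) = 0.24616 m above the diameter, so r − 4r/(3π) = 0.58 − 0.24616 = 0.33384 m below the topmost point, so the centroid depth is h_c = 5.2 + 0.33384 = 5.53384 m.
A = πr²/2 = π × 0.58²/2 = 0.528416 m².
Resultant F = γ·h_c·A = 11.66409 × 5.53384 × 0.528416 = 34.1078 kN.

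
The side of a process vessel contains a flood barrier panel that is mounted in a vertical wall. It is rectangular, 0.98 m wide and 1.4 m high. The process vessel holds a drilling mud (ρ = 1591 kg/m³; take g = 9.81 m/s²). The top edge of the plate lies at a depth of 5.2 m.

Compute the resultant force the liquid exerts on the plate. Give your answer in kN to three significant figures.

F ≈ 126 kN

γ = ρg = 1591 × 9.81 / 1000 = 15.60771 kN/m³.
The centroid lies 1.4/2 = 0.7 m below the top edge, so the centroid depth is h_c = 5.2 + 0.7 = 5.9 m.
A = 0.98 × 1.4 = 1.372 m².
Resultant F = γ·h_c·A = 15.60771 × 5.9 × 1.372 = 126.341 kN.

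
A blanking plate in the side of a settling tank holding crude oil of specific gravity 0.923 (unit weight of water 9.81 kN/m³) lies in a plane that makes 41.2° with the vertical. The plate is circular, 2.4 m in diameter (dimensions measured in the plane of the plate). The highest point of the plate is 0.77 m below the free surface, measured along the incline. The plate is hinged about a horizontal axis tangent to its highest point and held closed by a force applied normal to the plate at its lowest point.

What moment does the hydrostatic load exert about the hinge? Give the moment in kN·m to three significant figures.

γ = 0.923 × 9.81 = 9.05463 kN/m³.
The plate makes 41.2° with the vertical, i.e. θ = 90° − 41.2° = 48.8° to the horizontal. Measuring y along the incline from the free-surface line, vertical depth h = y·sinθ with sinθ = 0.752415.
The centroid is at the centre, 1.2 m below the top of the plate, so y_c = 0.77 + 1.2 = 1.97 m and h_c = 1.97 × 0.752415 = 1.48226 m.
A = π(1.2)² = 4.52389 m².
Resultant F = γ·h_c·A = 9.05463 × 1.48226 × 4.52389 = 60.7166 kN.
I_c = πr⁴/4 = π × 1.2⁴/4 = 1.6286 m⁴.
Centre of pressure: y_p = y_c + I_c/(y_c·A) = 1.97 + 1.6286/(1.97 × 4.52389) = 1.97 + 0.182741 = 2.15274 m along the plane.
The resultant acts 1.2 + 0.182741 = 1.38274 m (along the plate) below the hinge at the top edge, so the moment about the hinge is M = F × 1.38274 = 60.7166 × 1.38274 = 83.9553 kN·m.

M ≈ 84.0 kN·m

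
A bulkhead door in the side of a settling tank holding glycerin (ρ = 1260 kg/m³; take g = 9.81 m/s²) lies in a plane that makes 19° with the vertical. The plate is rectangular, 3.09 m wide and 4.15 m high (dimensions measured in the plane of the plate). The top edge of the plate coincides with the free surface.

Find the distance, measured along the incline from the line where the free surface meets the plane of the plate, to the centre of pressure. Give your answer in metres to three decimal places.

γ = ρg = 1260 × 9.81 / 1000 = 12.3606 kN/m³.
The plate makes 19° with the vertical, i.e. θ = 90° − 19° = 71° to the horizontal. Measuring y along the incline from the free-surface line, vertical depth h = y·sinθ with sinθ = 0.945519.
The centroid lies 4.15/2 = 2.075 m below the top edge, so y_c = 2.075 m and h_c = 2.075 × 0.945519 = 1.96195 m.
A = 3.09 × 4.15 = 12.8235 m².
Resultant F = γ·h_c·A = 12.3606 × 1.96195 × 12.8235 = 310.981 kN.
I_c = b·h³/12 = 3.09 × 4.15³/12 = 18.4044 m⁴.
Centre of pressure: y_p = y_c + I_c/(y_c·A) = 2.075 + 18.4044/(2.075 × 12.8235) = 2.075 + 0.691667 = 2.76667 m along the plane.

y_p = 2.767 m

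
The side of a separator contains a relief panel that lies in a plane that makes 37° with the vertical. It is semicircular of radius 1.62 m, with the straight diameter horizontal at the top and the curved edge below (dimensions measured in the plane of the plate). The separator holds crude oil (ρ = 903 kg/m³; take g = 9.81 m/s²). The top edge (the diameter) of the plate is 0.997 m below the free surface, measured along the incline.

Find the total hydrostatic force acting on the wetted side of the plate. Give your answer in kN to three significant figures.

γ = ρg = 903 × 9.81 / 1000 = 8.85843 kN/m³.
The plate makes 37° with the vertical, i.e. θ = 90° − 37° = 53° to the horizontal. Measuring y along the incline from the free-surface line, vertical depth h = y·sinθ with sinθ = 0.798636.
The centroid of a semicircle lies 4r/(3π) = 0.687549 m from the diameter, here below the top edge, so y_c = 0.997 + 0.687549 = 1.68455 m and h_c = 1.68455 × 0.798636 = 1.34534 m.
A = πr²/2 = π × 1.62²/2 = 4.1224 m².
Resultant F = γ·h_c·A = 8.85843 × 1.34534 × 4.1224 = 49.1291 kN.

F ≈ 49.1 kN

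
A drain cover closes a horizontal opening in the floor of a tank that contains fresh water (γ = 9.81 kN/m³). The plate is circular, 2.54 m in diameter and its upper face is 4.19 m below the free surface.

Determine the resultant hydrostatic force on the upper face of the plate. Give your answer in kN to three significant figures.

F ≈ 208 kN

γ = 9.81 kN/m³.
The plate is horizontal, so pressure is uniform at p = γ·h = 9.81 × 4.19 = 41.1039 kN/m².
A = π(1.27)² = 5.06707 m².
F = p·A = 41.1039 × 5.06707 = 208.276 kN.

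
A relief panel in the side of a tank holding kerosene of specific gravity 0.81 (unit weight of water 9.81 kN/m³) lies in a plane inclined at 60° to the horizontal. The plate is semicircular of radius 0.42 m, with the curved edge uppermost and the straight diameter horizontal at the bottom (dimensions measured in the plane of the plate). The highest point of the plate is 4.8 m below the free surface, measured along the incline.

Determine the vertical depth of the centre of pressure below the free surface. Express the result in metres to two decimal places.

γ = 0.81 × 9.81 = 7.9461 kN/m³.
Let θ = 60° be the plate's angle to the horizontal; measure y along the incline from where the plane meets the free surface. Vertical depth h = y·sinθ with sinθ = 0.866025.
The centroid lies 4r/(3π) = 0.178254 m above the diameter, so r − 4r/(3π) = 0.42 − 0.178254 = 0.241746 m below the topmost point, so y_c = 4.8 + 0.241746 = 5.04175 m and h_c = 5.04175 × 0.866025 = 4.36628 m.
A = πr²/2 = π × 0.42²/2 = 0.277088 m².
Resultant F = γ·h_c·A = 7.9461 × 4.36628 × 0.277088 = 9.61354 kN.
I_c = (π/8 − 8/(9π))·r⁴ = 0.109757 × 0.42⁴ = 0.0034153 m⁴.
Centre of pressure: y_p = y_c + I_c/(y_c·A) = 5.04175 + 0.0034153/(5.04175 × 0.277088) = 5.04175 + 0.00244472 = 5.04419 m along the plane.
Vertically, h_p = y_p·sinθ = 5.04419 × 0.866025 = 4.36839 m.

h_p = 4.37 m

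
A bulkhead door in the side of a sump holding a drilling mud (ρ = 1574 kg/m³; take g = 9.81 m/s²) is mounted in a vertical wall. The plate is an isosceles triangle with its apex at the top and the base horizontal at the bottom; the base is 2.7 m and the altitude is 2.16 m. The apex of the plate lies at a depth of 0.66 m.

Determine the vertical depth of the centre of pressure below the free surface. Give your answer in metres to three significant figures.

γ = ρg = 1574 × 9.81 / 1000 = 15.44094 kN/m³.
With the apex up, the centroid sits 2h/3 = 2 × 2.16/3 = 1.44 m below the apex, so the centroid depth is h_c = 0.66 + 1.44 = 2.1 m.
A = ½ × 2.7 × 2.16 = 2.916 m².
Resultant F = γ·h_c·A = 15.44094 × 2.1 × 2.916 = 94.5541 kN.
I_c = b·h³/36 = 2.7 × 2.16³/36 = 0.755827 m⁴.
Centre of pressure: y_p = y_c + I_c/(y_c·A) = 2.1 + 0.755827/(2.1 × 2.916) = 2.1 + 0.123429 = 2.22343 m along the plane.

h_p = 2.22 m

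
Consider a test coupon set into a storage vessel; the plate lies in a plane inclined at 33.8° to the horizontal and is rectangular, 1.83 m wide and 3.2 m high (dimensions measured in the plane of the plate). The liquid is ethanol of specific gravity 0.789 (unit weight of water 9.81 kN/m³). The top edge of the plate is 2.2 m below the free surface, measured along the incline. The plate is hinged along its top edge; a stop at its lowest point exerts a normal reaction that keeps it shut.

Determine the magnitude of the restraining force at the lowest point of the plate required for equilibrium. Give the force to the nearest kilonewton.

P ≈ 55 kN

γ = 0.789 × 9.81 = 7.74009 kN/m³.
Let θ = 33.8° be the plate's angle to the horizontal; measure y along the incline from where the plane meets the free surface. Vertical depth h = y·sinθ with sinθ = 0.556296.
The centroid lies 3.2/2 = 1.6 m below the top edge, so y_c = 2.2 + 1.6 = 3.8 m and h_c = 3.8 × 0.556296 = 2.11392 m.
A = 1.83 × 3.2 = 5.856 m².
Resultant F = γ·h_c·A = 7.74009 × 2.11392 × 5.856 = 95.8155 kN.
I_c = b·h³/12 = 1.83 × 3.2³/12 = 4.99712 m⁴.
Centre of pressure: y_p = y_c + I_c/(y_c·A) = 3.8 + 4.99712/(3.8 × 5.856) = 3.8 + 0.224561 = 4.02456 m along the plane.
The resultant acts 1.6 + 0.224561 = 1.82456 m (along the plate) below the hinge at the top edge, so the moment about the hinge is M = F × 1.82456 = 95.8155 × 1.82456 = 174.821 kN·m.
A normal force at the bottom, 3.2 m from the hinge, must supply this moment: P = 174.821/3.2 = 54.6316 kN.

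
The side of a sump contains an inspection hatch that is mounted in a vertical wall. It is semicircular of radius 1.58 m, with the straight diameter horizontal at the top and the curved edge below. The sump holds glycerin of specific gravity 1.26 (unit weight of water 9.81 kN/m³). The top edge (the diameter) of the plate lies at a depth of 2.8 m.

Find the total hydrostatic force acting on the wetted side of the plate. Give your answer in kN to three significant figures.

γ = 1.26 × 9.81 = 12.3606 kN/m³.
The centroid of a semicircle lies 4r/(3π) = 0.670573 m from the diameter, here below the top edge, so the centroid depth is h_c = 2.8 + 0.670573 = 3.47057 m.
A = πr²/2 = π × 1.58²/2 = 3.92134 m².
Resultant F = γ·h_c·A = 12.3606 × 3.47057 × 3.92134 = 168.219 kN.

F ≈ 168 kN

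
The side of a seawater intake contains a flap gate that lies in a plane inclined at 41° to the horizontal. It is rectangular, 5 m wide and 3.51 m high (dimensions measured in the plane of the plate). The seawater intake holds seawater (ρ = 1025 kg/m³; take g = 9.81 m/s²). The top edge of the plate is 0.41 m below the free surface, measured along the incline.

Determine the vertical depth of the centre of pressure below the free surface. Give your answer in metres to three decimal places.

h_p = 1.731 m

γ = ρg = 1025 × 9.81 / 1000 = 10.05525 kN/m³.
Let θ = 41° be the plate's angle to the horizontal; measure y along the incline from where the plane meets the free surface. Vertical depth h = y·sinθ with sinθ = 0.656059.
The centroid lies 3.51/2 = 1.755 m below the top edge, so y_c = 0.41 + 1.755 = 2.165 m and h_c = 2.165 × 0.656059 = 1.42037 m.
A = 5 × 3.51 = 17.55 m².
Resultant F = γ·h_c·A = 10.05525 × 1.42037 × 17.55 = 250.652 kN.
I_c = b·h³/12 = 5 × 3.51³/12 = 18.0181 m⁴.
Centre of pressure: y_p = y_c + I_c/(y_c·A) = 2.165 + 18.0181/(2.165 × 17.55) = 2.165 + 0.474214 = 2.63921 m along the plane.
Vertically, h_p = y_p·sinθ = 2.63921 × 0.656059 = 1.73148 m.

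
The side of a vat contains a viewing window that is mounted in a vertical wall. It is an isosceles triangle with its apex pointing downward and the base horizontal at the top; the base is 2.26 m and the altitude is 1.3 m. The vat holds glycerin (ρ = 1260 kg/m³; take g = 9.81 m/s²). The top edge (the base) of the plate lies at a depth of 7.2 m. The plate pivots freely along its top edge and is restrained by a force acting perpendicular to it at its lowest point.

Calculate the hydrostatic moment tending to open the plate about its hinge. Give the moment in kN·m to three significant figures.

M ≈ 61.8 kN·m

γ = ρg = 1260 × 9.81 / 1000 = 12.3606 kN/m³.
With the apex down, the centroid sits h/3 = 1.3/3 = 0.433333 m below the base (the top edge), so the centroid depth is h_c = 7.2 + 0.433333 = 7.63333 m.
A = ½ × 2.26 × 1.3 = 1.469 m².
Resultant F = γ·h_c·A = 12.3606 × 7.63333 × 1.469 = 138.604 kN.
I_c = b·h³/36 = 2.26 × 1.3³/36 = 0.137923 m⁴.
Centre of pressure: y_p = y_c + I_c/(y_c·A) = 7.63333 + 0.137923/(7.63333 × 1.469) = 7.63333 + 0.0122999 = 7.64563 m along the plane.
The resultant acts 0.433333 + 0.0122999 = 0.445633 m (along the plate) below the hinge at the top edge, so the moment about the hinge is M = F × 0.445633 = 138.604 × 0.445633 = 61.7665 kN·m.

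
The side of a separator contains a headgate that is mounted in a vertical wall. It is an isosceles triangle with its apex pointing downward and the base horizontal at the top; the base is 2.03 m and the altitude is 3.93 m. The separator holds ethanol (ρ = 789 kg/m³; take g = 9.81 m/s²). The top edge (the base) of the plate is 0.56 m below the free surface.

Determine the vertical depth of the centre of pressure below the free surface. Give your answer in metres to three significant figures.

h_p = 2.33 m

γ = ρg = 789 × 9.81 / 1000 = 7.74009 kN/m³.
With the apex down, the centroid sits h/3 = 3.93/3 = 1.31 m below the base (the top edge), so the centroid depth is h_c = 0.56 + 1.31 = 1.87 m.
A = ½ × 2.03 × 3.93 = 3.98895 m².
Resultant F = γ·h_c·A = 7.74009 × 1.87 × 3.98895 = 57.7359 kN.
I_c = b·h³/36 = 2.03 × 3.93³/36 = 3.42272 m⁴.
Centre of pressure: y_p = y_c + I_c/(y_c·A) = 1.87 + 3.42272/(1.87 × 3.98895) = 1.87 + 0.45885 = 2.32885 m along the plane.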